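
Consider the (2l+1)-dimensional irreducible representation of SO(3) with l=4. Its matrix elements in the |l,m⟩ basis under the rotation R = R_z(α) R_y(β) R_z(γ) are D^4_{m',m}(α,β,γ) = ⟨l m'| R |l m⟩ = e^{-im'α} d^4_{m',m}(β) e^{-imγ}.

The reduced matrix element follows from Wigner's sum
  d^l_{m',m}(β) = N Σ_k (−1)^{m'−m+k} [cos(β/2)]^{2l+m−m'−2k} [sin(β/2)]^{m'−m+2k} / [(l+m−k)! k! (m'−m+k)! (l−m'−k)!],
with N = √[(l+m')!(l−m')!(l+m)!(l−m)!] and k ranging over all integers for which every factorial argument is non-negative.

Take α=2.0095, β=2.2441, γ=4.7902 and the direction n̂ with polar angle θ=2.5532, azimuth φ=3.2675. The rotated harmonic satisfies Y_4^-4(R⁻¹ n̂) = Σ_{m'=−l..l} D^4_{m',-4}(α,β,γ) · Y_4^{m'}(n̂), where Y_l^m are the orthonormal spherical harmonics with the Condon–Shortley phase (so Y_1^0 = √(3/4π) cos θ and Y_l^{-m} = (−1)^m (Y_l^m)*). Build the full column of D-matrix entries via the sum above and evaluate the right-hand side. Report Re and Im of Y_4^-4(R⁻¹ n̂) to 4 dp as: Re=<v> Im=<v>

Need the full column D^4_{m',-4} for m'=−4..4 at α=2.0095, β=2.2441, γ=4.7902.
cos(β/2)=0.433836, sin(β/2)=0.900992
d^4_{-4,-4}: single k=0 term ⇒ +0.001255;  D = -0.000596+0.001104i
d^4_{-3,-4}: single k=0 term ⇒ -0.007371;  D = -0.007360-0.000417i
d^4_{-2,-4}: single k=0 term ⇒ +0.028640;  D = -0.010680-0.026574i
d^4_{-1,-4}: single k=0 term ⇒ -0.084117;  D = +0.057334-0.061551i
d^4_{0,-4}: single k=0 term ⇒ +0.195315;  D = +0.185931+0.059814i
d^4_{1,-4}: single k=0 term ⇒ -0.362807;  D = +0.046118+0.359864i
d^4_{2,-4}: single k=0 term ⇒ +0.532789;  D = -0.449656+0.285787i
d^4_{3,-4}: single k=0 term ⇒ -0.591448;  D = -0.499236-0.317135i
d^4_{4,-4}: single k=0 term ⇒ +0.434276;  D = +0.055102-0.430767i
Y_4^{m'}(θ=2.5532,φ=3.2675) and Σ D·Y over m':
  (-0.0006+0.0011i)·(+0.0368-0.0203i)  (-0.0074-0.0004i)·(+0.1655-0.0657i)  (-0.0107-0.0266i)·(+0.3836-0.0987i)  (+0.0573-0.0616i)·(+0.3995-0.0506i)  (+0.1859+0.0598i)·(-0.1059+0.0000i)  (+0.0461+0.3599i)·(-0.3995-0.0506i)  (-0.4497+0.2858i)·(+0.3836+0.0987i)  (-0.4992-0.3171i)·(-0.1655-0.0657i)  (+0.0551-0.4308i)·(+0.0368+0.0203i)
Y_4^-4(R⁻¹ n̂) = -0.136229-0.052814i

Re=-0.1362 Im=-0.0528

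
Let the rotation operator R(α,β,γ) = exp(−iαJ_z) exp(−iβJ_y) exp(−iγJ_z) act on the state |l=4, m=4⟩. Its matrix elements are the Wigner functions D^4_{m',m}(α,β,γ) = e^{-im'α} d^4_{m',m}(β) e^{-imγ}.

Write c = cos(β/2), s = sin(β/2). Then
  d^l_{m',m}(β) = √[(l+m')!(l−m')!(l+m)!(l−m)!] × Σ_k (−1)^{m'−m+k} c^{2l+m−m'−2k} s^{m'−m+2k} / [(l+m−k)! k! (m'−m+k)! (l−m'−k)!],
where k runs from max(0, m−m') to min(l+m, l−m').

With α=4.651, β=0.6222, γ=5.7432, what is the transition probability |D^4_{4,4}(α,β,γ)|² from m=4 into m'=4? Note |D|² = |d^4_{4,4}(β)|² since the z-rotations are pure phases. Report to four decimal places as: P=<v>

Split into d^4_{4,4}(β=0.6222) × two z-phases.
With c≡cos(β/2)=0.951997 and s≡sin(β/2)=0.306106, N=[40320·1·40320·1]^{1/2}=40320.000000
Admissible k: 0..0 (factorial args all ≥0)
  k=0: (−1)^0·40320.0000/(40320)·0.9520^8·0.3061^0 = +0.674662
d^4_{4,4}(0.6222) = +0.674662
|D^4_{4,4}|² = |d^4_{4,4}(β)|² = (+0.674662)² = 0.455169 (the z-rotation phases have unit modulus)

P=0.4552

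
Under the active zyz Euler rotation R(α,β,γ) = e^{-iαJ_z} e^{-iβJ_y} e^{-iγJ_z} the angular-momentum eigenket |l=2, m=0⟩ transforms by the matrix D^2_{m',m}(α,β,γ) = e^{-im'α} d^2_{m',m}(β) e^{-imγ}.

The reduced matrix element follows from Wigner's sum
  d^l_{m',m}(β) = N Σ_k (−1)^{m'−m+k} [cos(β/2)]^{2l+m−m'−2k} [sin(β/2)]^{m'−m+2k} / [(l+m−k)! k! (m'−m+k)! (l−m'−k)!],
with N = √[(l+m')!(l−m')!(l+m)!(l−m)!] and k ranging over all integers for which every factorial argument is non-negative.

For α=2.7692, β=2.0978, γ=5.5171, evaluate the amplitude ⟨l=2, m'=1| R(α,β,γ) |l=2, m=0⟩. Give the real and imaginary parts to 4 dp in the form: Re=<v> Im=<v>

Re=-0.4959 Im=-0.1937

First d^2_{1,0}(β=2.0978), then the phase factors e^{-i(1)α} and e^{-i(0)γ}:
c=cos(2.0978/2)=0.498525, s=sin(2.0978/2)=0.866875; N=√[6·1·2·2]=4.898979
The bounds max(0,m−m')=0 and min(l+m,l−m')=1 give 2 terms
  k=0: (−1)^1·4.8990/(2)·0.4985^3·0.8669^1 = -0.263083
  k=1: (−1)^2·4.8990/(2)·0.4985^1·0.8669^3 = +0.795486
d^2_{1,0}(2.0978) = -0.263083 +0.795486 = +0.532403
Phases: e^{-i·(1)·2.7692}=-0.931459-0.363845i, e^{-i·(0)·5.5171}=+1.000000+0.000000i ⇒ D=-0.495912-0.193712i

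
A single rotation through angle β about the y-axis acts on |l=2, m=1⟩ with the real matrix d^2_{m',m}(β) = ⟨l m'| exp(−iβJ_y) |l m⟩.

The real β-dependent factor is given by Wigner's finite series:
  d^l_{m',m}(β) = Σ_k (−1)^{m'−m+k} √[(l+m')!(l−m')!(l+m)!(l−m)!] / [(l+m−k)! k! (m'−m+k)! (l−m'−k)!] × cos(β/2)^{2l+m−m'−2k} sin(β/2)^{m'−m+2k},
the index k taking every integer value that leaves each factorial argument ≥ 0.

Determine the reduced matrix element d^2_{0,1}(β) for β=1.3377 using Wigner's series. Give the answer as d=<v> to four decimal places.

d^2_{0,1}(β=1.3377) via Wigner's sum:
Half-angle: c=0.784535, s=0.620084. N=√(2·2·6·1)=4.898979
The bounds max(0,m−m')=1 and min(l+m,l−m')=2 give 2 terms
  k=1: (−1)^0·4.8990/(2)·0.7845^3·0.6201^1 = +0.733439
  k=2: (−1)^1·4.8990/(2)·0.7845^1·0.6201^3 = -0.458184
d^2_{0,1}(1.3377) = +0.733439 -0.458184 = +0.275254

d=0.2753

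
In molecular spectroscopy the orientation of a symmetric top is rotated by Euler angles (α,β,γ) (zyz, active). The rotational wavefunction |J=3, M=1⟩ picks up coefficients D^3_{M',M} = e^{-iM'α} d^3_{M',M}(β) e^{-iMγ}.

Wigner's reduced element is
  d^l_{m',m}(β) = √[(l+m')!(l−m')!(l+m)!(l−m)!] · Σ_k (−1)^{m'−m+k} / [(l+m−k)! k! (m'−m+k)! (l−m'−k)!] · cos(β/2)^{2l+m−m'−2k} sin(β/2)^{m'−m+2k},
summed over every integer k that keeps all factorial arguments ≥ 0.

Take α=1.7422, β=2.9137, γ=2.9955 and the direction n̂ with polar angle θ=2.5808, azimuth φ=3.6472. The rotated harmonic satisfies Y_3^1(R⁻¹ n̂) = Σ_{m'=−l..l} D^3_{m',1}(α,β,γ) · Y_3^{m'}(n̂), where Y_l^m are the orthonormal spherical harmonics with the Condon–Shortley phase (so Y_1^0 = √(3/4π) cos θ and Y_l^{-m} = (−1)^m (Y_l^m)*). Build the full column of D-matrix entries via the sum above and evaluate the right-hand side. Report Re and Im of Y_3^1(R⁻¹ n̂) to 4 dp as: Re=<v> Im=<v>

Re=0.1916 Im=0.3704

Need the full column D^3_{m',1} for m'=−3..3 at α=1.7422, β=2.9137, γ=2.9955.
cos(β/2)=0.113700, sin(β/2)=0.993515
d^3_{-3,1}: single k=4 term ⇒ +0.048782;  D = -0.029921+0.038529i
d^3_{-2,1}: k∈[3..4] ⇒ +0.009117 -0.348043 = -0.338926;  D = -0.299221-0.159178i
d^3_{-1,1}: k∈[2..4] ⇒ +0.000990 -0.100765 +0.961716 = +0.861941;  D = +0.269089-0.818862i
d^3_{0,1}: k∈[1..3] ⇒ +0.000065 -0.014980 +0.381262 = +0.366347;  D = -0.362444-0.053330i
d^3_{1,1}: k∈[0..2] ⇒ +0.000002 -0.001320 +0.075573 = +0.074256;  D = +0.001879+0.074232i
d^3_{2,1}: k∈[0..1] ⇒ -0.000060 +0.009117 = +0.009057;  D = +0.008882-0.001770i
d^3_{3,1}: single k=0 term ⇒ +0.000639;  D = -0.000230-0.000596i
Y_3^{m'}(θ=2.5808,φ=3.6472) and Σ D·Y over m':
  (-0.0299+0.0385i)·(-0.0034+0.0627i)  (-0.2992-0.1592i)·(-0.1300+0.2075i)  (+0.2691-0.8189i)·(-0.3888+0.2153i)  (-0.3624-0.0533i)·(-0.1851+0.0000i)  (+0.0019+0.0742i)·(+0.3888+0.2153i)  (+0.0089-0.0018i)·(-0.1300-0.2075i)  (-0.0002-0.0006i)·(+0.0034+0.0627i)
Y_3^1(R⁻¹ n̂) = +0.191578+0.370427i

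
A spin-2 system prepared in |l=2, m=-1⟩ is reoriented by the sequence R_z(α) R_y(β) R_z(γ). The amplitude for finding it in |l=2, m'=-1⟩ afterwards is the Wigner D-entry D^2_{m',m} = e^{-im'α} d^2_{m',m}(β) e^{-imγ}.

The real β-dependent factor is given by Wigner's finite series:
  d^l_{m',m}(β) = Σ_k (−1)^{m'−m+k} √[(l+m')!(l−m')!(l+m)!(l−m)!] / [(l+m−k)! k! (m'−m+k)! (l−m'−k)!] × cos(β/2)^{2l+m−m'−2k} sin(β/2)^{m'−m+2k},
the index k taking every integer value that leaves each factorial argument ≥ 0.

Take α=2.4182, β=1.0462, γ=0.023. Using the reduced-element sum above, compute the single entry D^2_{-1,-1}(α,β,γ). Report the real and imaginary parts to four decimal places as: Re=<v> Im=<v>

D^2_{-1,-1}(2.4182,1.0462,0.023) = e^{-i·-1·2.4182}·d^2_{-1,-1}(1.0462)·e^{-i·-1·0.023}. Compute d first:
Half-angle: c=0.866275, s=0.499568. N=√(1·6·1·6)=6.000000
The bounds max(0,m−m')=0 and min(l+m,l−m')=1 give 2 terms
  k=0: (−1)^0·6.0000/(6)·0.8663^4·0.4996^0 = +0.563148
  k=1: (−1)^1·6.0000/(2)·0.8663^2·0.4996^2 = -0.561852
d^2_{-1,-1}(1.0462) = +0.563148 -0.561852 = +0.001296
Phases: e^{-i·(-1)·2.4182}=-0.749564+0.661931i, e^{-i·(-1)·0.023}=+0.999736+0.022998i ⇒ D=-0.000991+0.000835i

Re=-0.0010 Im=0.0008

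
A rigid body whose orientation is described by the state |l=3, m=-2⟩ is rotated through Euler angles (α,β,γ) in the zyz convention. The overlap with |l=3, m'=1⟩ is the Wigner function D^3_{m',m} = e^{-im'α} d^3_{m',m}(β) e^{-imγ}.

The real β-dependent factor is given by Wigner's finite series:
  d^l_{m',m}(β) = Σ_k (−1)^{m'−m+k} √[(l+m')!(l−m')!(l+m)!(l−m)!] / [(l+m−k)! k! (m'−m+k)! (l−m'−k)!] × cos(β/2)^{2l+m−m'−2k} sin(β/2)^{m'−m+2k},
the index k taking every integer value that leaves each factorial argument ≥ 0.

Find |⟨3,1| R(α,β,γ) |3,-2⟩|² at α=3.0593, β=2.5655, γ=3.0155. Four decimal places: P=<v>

Split into d^3_{1,-2}(β=2.5655) × two z-phases.
With c≡cos(β/2)=0.284080 and s≡sin(β/2)=0.958801, N=[24·2·1·120]^{1/2}=75.894664
k: max(0,(-2)−(1))=0 … min(3+(-2),3−(1))=1
  k=0: (−1)^3·75.8947/(12)·0.2841^3·0.9588^3 = -0.127801
  k=1: (−1)^4·75.8947/(24)·0.2841^1·0.9588^5 = +0.727917
d^3_{1,-2}(2.5655) = -0.127801 +0.727917 = +0.600116
|D^3_{1,-2}|² = |d^3_{1,-2}(β)|² = (+0.600116)² = 0.360139 (the z-rotation phases have unit modulus)

P=0.3601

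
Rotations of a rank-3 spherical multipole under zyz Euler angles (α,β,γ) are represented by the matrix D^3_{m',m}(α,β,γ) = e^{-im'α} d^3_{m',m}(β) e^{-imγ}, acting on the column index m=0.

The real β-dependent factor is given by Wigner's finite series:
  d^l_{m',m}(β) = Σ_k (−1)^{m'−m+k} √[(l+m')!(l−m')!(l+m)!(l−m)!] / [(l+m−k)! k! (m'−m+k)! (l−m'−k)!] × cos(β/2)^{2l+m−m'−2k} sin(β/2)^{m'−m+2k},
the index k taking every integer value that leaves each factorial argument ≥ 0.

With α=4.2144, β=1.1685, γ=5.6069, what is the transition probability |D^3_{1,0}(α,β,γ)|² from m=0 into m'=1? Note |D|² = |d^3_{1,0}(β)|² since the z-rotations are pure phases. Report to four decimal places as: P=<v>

P=0.0087

First d^3_{1,0}(β=1.1685), then the phase factors e^{-i(1)α} and e^{-i(0)γ}:
Half-angle: c=0.834126, s=0.551574. N=√(24·2·6·6)=41.569219
k∈{0,1,2} keeps every argument non-negative
  k=0: (−1)^1·41.5692/(12)·0.8341^5·0.5516^1 = -0.771530
  k=1: (−1)^2·41.5692/(4)·0.8341^3·0.5516^3 = +1.012088
  k=2: (−1)^3·41.5692/(12)·0.8341^1·0.5516^5 = -0.147517
d^3_{1,0}(1.1685) = -0.771530 +1.012088 -0.147517 = +0.093041
|D^3_{1,0}|² = |d^3_{1,0}(β)|² = (+0.093041)² = 0.008657 (the z-rotation phases have unit modulus)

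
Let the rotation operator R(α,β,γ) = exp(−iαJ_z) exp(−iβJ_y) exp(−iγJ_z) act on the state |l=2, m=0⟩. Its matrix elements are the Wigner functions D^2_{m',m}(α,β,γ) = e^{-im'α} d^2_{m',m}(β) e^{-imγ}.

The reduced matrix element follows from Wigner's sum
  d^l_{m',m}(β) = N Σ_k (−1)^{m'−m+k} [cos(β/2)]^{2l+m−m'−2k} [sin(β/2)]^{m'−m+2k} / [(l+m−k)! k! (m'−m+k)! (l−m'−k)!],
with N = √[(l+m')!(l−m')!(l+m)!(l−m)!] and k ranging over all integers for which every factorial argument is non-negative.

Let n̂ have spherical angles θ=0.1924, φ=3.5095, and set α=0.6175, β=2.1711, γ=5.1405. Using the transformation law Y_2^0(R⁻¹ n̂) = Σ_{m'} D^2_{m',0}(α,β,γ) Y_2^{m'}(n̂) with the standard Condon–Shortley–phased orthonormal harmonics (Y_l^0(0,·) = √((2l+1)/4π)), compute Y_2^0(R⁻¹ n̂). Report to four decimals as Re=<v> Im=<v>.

Need the full column D^2_{m',0} for m'=−2..2 at α=0.6175, β=2.1711, γ=5.1405.
cos(β/2)=0.466426, sin(β/2)=0.884560
d^2_{-2,0}: single k=2 term ⇒ +0.416962;  D = +0.137398+0.393674i
d^2_{-1,0}: k∈[1..2] ⇒ +0.219863 -0.790753 = -0.570890;  D = -0.465463-0.330544i
d^2_{0,0}: k∈[0..2] ⇒ +0.047330 -0.680896 +0.612223 = -0.021344;  D = -0.021344+0.000000i
d^2_{1,0}: k∈[0..1] ⇒ -0.219863 +0.790753 = +0.570890;  D = +0.465463-0.330544i
d^2_{2,0}: single k=0 term ⇒ +0.416962;  D = +0.137398-0.393674i
Y_2^{m'}(θ=0.1924,φ=3.5095) and Σ D·Y over m':
  (+0.1374+0.3937i)·(+0.0105-0.0095i)  (-0.4655-0.3305i)·(-0.1353+0.0522i)  (-0.0213+0.0000i)·(+0.5962+0.0000i)  (+0.4655-0.3305i)·(+0.1353+0.0522i)  (+0.1374-0.3937i)·(+0.0105+0.0095i)
Y_2^0(R⁻¹ n̂) = +0.158041+0.000000i

Re=0.1580 Im=0.0000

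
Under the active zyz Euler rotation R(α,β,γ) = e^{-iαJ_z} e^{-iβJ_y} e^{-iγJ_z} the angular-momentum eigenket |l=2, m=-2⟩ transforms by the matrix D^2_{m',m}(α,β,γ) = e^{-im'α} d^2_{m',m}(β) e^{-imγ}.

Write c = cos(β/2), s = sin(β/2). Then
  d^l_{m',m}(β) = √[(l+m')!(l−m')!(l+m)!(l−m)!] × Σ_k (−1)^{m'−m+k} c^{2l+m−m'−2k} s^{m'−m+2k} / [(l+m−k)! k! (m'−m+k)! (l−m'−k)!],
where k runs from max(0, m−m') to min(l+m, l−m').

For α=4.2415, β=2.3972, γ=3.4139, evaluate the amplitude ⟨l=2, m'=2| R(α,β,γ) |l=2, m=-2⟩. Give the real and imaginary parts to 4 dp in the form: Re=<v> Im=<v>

Re=-0.0635 Im=-0.7503

Split into d^2_{2,-2}(β=2.3972) × two z-phases.
Half-angle: c=0.363662, s=0.931531. N=√(24·1·1·24)=24.000000
The bounds max(0,m−m')=0 and min(l+m,l−m')=0 give 1 term
  k=0: (−1)^4·24.0000/(24)·0.3637^0·0.9315^4 = +0.752990
d^2_{2,-2}(2.3972) = +0.752990
Phases: e^{-i·(2)·4.2415}=-0.588351-0.808605i, e^{-i·(-2)·3.4139}=+0.855327+0.518089i ⇒ D=-0.063480-0.750309i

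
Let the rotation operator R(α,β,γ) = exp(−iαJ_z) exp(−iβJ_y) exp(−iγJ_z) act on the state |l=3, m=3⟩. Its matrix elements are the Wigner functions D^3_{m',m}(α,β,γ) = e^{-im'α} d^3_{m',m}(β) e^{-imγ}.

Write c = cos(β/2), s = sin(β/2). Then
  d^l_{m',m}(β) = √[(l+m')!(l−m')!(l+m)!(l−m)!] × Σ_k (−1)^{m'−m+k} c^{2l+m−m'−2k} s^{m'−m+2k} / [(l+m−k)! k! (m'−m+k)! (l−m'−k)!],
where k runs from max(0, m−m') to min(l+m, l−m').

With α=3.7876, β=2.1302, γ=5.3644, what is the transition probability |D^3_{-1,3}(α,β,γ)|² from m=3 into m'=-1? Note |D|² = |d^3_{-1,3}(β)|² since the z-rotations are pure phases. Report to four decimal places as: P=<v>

P=0.2834

D^3_{-1,3}(3.7876,2.1302,5.3644) = e^{-i·-1·3.7876}·d^3_{-1,3}(2.1302)·e^{-i·3·5.3644}. Compute d first:
Half-angle: c=0.484417, s=0.874837. N=√(2·24·720·1)=185.903201
k: max(0,(3)−(-1))=4 … min(3+(3),3−(-1))=4
  k=4: (−1)^0·185.9032/(48)·0.4844^2·0.8748^4 = +0.532345
d^3_{-1,3}(2.1302) = +0.532345
|D^3_{-1,3}|² = |d^3_{-1,3}(β)|² = (+0.532345)² = 0.283391 (the z-rotation phases have unit modulus)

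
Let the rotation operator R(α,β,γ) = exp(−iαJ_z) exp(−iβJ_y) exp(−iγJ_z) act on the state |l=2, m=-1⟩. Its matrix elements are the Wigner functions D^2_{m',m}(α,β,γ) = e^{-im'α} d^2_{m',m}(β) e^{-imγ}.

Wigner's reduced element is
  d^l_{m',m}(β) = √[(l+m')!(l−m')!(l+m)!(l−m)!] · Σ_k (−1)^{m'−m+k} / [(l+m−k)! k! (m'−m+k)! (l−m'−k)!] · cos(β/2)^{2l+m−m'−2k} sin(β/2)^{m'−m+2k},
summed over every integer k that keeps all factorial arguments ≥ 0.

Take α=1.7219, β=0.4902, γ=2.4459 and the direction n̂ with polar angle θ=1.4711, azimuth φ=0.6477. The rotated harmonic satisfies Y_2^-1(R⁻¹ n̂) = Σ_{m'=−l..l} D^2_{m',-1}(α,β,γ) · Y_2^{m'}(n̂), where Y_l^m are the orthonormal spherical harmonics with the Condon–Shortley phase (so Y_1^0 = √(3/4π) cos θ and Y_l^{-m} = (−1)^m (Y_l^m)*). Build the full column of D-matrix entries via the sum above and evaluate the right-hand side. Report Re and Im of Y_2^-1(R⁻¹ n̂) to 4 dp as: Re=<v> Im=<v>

Re=-0.2032 Im=-0.1042

Need the full column D^2_{m',-1} for m'=−2..2 at α=1.7219, β=0.4902, γ=2.4459.
cos(β/2)=0.970113, sin(β/2)=0.242653
d^2_{-2,-1}: single k=1 term ⇒ +0.443081;  D = +0.409220-0.169882i
d^2_{-1,-1}: k∈[0..1] ⇒ +0.885706 -0.166241 = +0.719465;  D = -0.372731-0.615387i
d^2_{0,-1}: k∈[0..1] ⇒ -0.542661 +0.033951 = -0.508710;  D = +0.390491-0.326041i
d^2_{1,-1}: k∈[0..1] ⇒ +0.166241 -0.003467 = +0.162774;  D = +0.121944+0.107819i
d^2_{2,-1}: single k=0 term ⇒ -0.027721;  D = -0.015027+0.023295i
Y_2^{m'}(θ=1.4711,φ=0.6477) and Σ D·Y over m':
  (+0.4092-0.1699i)·(+0.1040-0.3680i)  (-0.3727-0.6154i)·(+0.0610-0.0462i)  (+0.3905-0.3260i)·(-0.3060+0.0000i)  (+0.1219+0.1078i)·(-0.0610-0.0462i)  (-0.0150+0.0233i)·(+0.1040+0.3680i)
Y_2^-1(R⁻¹ n̂) = -0.203212-0.104158i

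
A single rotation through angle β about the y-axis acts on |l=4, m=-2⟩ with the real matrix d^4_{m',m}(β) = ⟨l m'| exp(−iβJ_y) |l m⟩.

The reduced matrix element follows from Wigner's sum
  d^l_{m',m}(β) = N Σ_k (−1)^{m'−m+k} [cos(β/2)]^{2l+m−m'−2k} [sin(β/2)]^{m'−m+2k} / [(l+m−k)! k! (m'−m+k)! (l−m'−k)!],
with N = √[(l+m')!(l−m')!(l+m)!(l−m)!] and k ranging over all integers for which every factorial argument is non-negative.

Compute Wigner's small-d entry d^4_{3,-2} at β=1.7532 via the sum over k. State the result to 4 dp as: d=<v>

d=-0.4091

d^4_{3,-2}(β=1.7532) via Wigner's sum:
With c≡cos(β/2)=0.639768 and s≡sin(β/2)=0.768568, N=[5040·1·2·720]^{1/2}=2693.993318
Admissible k: 0..1 (factorial args all ≥0)
  k=0: (−1)^5·2693.9933/(240)·0.6398^3·0.7686^5 = -0.788251
  k=1: (−1)^6·2693.9933/(720)·0.6398^1·0.7686^7 = +0.379195
d^4_{3,-2}(1.7532) = -0.788251 +0.379195 = -0.409056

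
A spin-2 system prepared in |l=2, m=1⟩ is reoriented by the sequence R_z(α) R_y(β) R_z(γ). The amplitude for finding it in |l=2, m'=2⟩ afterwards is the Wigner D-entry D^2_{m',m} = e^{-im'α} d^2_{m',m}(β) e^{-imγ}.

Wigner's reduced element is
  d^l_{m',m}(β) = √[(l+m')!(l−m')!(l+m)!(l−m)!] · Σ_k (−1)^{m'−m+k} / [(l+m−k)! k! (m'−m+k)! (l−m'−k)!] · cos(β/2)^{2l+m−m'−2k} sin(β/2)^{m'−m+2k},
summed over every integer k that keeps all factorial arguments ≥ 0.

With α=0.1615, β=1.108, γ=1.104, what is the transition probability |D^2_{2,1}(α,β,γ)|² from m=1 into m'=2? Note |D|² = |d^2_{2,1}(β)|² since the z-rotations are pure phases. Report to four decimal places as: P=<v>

Split into d^2_{2,1}(β=1.108) × two z-phases.
Half-angle: c=0.850427, s=0.526093. N=√(24·1·6·1)=12.000000
Admissible k: 0..0 (factorial args all ≥0)
  k=0: (−1)^1·12.0000/(6)·0.8504^3·0.5261^1 = -0.647148
d^2_{2,1}(1.108) = -0.647148
|D^2_{2,1}|² = |d^2_{2,1}(β)|² = (-0.647148)² = 0.418801 (the z-rotation phases have unit modulus)

P=0.4188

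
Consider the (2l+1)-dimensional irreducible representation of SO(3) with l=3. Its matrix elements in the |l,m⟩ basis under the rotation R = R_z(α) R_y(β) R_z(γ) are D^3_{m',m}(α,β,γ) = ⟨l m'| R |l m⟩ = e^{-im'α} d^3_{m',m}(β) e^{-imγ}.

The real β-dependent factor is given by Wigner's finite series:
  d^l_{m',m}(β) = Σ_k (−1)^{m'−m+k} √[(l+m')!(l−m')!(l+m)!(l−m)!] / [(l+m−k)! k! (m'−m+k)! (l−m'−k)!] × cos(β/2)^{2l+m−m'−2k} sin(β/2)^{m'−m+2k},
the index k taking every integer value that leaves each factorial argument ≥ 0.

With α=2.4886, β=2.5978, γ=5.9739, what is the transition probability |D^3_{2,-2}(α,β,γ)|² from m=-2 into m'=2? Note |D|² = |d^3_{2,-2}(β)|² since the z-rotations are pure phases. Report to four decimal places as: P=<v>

P=0.2385

D^3_{2,-2}(2.4886,2.5978,5.9739) = e^{-i·2·2.4886}·d^3_{2,-2}(2.5978)·e^{-i·-2·5.9739}. Compute d first:
With c≡cos(β/2)=0.268559 and s≡sin(β/2)=0.963263, N=[120·1·1·120]^{1/2}=120.000000
Admissible k: 0..1 (factorial args all ≥0)
  k=0: (−1)^4·120.0000/(24)·0.2686^2·0.9633^4 = +0.310476
  k=1: (−1)^5·120.0000/(120)·0.2686^0·0.9633^6 = -0.798859
d^3_{2,-2}(2.5978) = +0.310476 -0.798859 = -0.488383
|D^3_{2,-2}|² = |d^3_{2,-2}(β)|² = (-0.488383)² = 0.238518 (the z-rotation phases have unit modulus)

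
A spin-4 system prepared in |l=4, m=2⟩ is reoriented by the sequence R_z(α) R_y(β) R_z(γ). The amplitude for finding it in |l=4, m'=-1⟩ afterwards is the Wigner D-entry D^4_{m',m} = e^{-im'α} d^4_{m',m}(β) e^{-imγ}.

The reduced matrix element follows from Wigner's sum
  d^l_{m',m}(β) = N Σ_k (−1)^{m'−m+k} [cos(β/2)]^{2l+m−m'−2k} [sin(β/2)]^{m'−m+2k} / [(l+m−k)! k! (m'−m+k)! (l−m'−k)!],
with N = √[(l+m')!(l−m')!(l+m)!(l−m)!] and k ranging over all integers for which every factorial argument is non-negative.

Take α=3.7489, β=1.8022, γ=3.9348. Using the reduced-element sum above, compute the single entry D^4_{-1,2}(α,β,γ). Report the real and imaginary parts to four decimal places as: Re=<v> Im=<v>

Split into d^4_{-1,2}(β=1.8022) × two z-phases.
With c≡cos(β/2)=0.620748 and s≡sin(β/2)=0.784010, N=[6·120·720·2]^{1/2}=1018.233765
k∈{3,4,5} keeps every argument non-negative
  k=3: (−1)^0·1018.2338/(72)·0.6207^5·0.7840^3 = +0.628140
  k=4: (−1)^1·1018.2338/(48)·0.6207^3·0.7840^5 = -1.503006
  k=5: (−1)^2·1018.2338/(240)·0.6207^1·0.7840^7 = +0.479516
d^4_{-1,2}(1.8022) = +0.628140 -1.503006 +0.479516 = -0.395349
Attach z-rotation phases: D = e^{-i(-1)(3.7489)}·(-0.395349)·e^{-i(2)(3.9348)} = +0.220511-0.328140i

Re=0.2205 Im=-0.3281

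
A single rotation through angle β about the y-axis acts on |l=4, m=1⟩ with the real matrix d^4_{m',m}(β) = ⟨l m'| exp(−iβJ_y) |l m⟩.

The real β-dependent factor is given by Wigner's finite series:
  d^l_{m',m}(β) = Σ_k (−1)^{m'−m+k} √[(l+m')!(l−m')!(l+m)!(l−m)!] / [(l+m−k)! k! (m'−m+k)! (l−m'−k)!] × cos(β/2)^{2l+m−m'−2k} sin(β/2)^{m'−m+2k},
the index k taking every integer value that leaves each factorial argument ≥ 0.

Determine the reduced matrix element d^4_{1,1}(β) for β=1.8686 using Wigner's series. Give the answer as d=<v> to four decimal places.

d=0.1983

d^4_{1,1}(β=1.8686) via Wigner's sum:
With c≡cos(β/2)=0.594382 and s≡sin(β/2)=0.804183, N=[120·6·120·6]^{1/2}=720.000000
Admissible k: 0..3 (factorial args all ≥0)
  k=0: (−1)^0·720.0000/(720)·0.5944^8·0.8042^0 = +0.015578
  k=1: (−1)^1·720.0000/(48)·0.5944^6·0.8042^2 = -0.427753
  k=2: (−1)^2·720.0000/(24)·0.5944^4·0.8042^4 = +1.566038
  k=3: (−1)^3·720.0000/(72)·0.5944^2·0.8042^6 = -0.955566
d^4_{1,1}(1.8686) = +0.015578 -0.427753 +1.566038 -0.955566 = +0.198298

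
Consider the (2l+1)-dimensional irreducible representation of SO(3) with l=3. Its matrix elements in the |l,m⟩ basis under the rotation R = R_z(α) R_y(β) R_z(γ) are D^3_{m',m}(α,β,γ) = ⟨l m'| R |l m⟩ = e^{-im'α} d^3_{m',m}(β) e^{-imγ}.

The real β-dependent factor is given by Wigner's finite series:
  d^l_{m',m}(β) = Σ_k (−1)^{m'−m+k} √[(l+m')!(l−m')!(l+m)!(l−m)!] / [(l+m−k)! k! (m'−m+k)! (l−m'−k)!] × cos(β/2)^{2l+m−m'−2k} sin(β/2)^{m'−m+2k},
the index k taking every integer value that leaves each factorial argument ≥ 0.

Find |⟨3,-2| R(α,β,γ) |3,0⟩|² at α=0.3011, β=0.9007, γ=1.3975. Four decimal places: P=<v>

First d^3_{-2,0}(β=0.9007), then the phase factors e^{-i(-2)α} and e^{-i(0)γ}:
Half-angle: c=0.900295, s=0.435281. N=√(1·120·6·6)=65.726707
The bounds max(0,m−m')=2 and min(l+m,l−m')=3 give 2 terms
  k=2: (−1)^0·65.7267/(12)·0.9003^4·0.4353^2 = +0.681771
  k=3: (−1)^1·65.7267/(12)·0.9003^2·0.4353^4 = -0.159370
d^3_{-2,0}(0.9007) = +0.681771 -0.159370 = +0.522400
|D^3_{-2,0}|² = |d^3_{-2,0}(β)|² = (+0.522400)² = 0.272902 (the z-rotation phases have unit modulus)

P=0.2729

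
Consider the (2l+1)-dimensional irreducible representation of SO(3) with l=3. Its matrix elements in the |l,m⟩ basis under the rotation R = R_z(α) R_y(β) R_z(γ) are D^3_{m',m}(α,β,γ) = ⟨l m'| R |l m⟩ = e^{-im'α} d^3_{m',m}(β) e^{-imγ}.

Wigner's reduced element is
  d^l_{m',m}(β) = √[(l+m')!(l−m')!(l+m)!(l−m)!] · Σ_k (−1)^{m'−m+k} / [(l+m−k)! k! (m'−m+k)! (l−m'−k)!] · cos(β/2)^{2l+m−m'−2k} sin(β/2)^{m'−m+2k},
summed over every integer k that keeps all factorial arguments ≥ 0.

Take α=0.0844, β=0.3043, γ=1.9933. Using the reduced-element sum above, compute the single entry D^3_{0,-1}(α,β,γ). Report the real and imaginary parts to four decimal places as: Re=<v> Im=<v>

D^3_{0,-1}(0.0844,0.3043,1.9933) = e^{-i·0·0.0844}·d^3_{0,-1}(0.3043)·e^{-i·-1·1.9933}. Compute d first:
c=cos(0.3043/2)=0.988448, s=sin(0.3043/2)=0.151564; N=√[6·6·2·24]=41.569219
k: max(0,(-1)−(0))=0 … min(3+(-1),3−(0))=2
  k=0: (−1)^1·41.5692/(12)·0.9884^5·0.1516^1 = -0.495397
  k=1: (−1)^2·41.5692/(4)·0.9884^3·0.1516^3 = +0.034943
  k=2: (−1)^3·41.5692/(12)·0.9884^1·0.1516^5 = -0.000274
d^3_{0,-1}(0.3043) = -0.495397 +0.034943 -0.000274 = -0.460728
Phases: e^{-i·(0)·0.0844}=+1.000000+0.000000i, e^{-i·(-1)·1.9933}=-0.410045+0.912065i ⇒ D=+0.188919-0.420214i

Re=0.1889 Im=-0.4202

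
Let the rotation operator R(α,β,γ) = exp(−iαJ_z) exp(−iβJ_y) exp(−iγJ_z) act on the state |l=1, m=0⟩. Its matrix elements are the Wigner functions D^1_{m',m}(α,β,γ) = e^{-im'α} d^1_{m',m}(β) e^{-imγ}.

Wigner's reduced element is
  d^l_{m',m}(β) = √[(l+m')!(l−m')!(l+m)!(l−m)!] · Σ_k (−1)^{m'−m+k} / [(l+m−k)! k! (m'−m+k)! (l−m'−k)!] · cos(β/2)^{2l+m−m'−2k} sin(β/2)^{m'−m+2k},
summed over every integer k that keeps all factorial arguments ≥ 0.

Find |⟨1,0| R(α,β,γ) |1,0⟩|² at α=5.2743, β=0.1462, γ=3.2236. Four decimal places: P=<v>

Split into d^1_{0,0}(β=0.1462) × two z-phases.
Half-angle: c=0.997329, s=0.073035. N=√(1·1·1·1)=1.000000
k: max(0,(0)−(0))=0 … min(1+(0),1−(0))=1
  k=0: (−1)^0·1.0000/(1)·0.9973^2·0.0730^0 = +0.994666
  k=1: (−1)^1·1.0000/(1)·0.9973^0·0.0730^2 = -0.005334
d^1_{0,0}(0.1462) = +0.994666 -0.005334 = +0.989332
|D^1_{0,0}|² = |d^1_{0,0}(β)|² = (+0.989332)² = 0.978777 (the z-rotation phases have unit modulus)

P=0.9788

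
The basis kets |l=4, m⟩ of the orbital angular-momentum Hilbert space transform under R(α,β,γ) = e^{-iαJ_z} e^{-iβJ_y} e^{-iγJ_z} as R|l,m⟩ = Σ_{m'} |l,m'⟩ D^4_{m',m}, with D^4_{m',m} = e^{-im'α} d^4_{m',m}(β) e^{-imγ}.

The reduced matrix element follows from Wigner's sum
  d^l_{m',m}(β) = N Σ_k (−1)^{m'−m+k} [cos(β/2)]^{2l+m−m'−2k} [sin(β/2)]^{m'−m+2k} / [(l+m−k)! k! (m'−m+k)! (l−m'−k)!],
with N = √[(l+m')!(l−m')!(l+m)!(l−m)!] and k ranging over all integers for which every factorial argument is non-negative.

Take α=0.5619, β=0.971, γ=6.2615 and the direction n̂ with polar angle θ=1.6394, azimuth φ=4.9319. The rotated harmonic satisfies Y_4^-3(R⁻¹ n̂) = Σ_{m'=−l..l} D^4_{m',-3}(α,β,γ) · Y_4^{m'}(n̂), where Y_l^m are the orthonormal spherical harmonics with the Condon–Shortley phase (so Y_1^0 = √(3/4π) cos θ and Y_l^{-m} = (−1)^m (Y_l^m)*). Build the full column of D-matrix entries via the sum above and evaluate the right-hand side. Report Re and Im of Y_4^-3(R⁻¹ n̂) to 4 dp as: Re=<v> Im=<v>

Need the full column D^4_{m',-3} for m'=−4..4 at α=0.5619, β=0.971, γ=6.2615.
cos(β/2)=0.884442, sin(β/2)=0.466651
d^4_{-4,-3}: single k=1 term ⇒ +0.558755;  D = -0.320893+0.457422i
d^4_{-3,-3}: k∈[0..1] ⇒ +0.374416 -0.729621 = -0.355205;  D = +0.017699-0.354764i
d^4_{-2,-3}: k∈[0..1] ⇒ -0.739163 +0.617315 = -0.121848;  D = -0.059702-0.106220i
d^4_{-1,-3}: k∈[0..1] ⇒ +0.827312 -0.383852 = +0.443460;  D = +0.389842+0.211377i
d^4_{0,-3}: k∈[0..1] ⇒ -0.650707 +0.181147 = -0.469560;  D = -0.468567+0.030526i
d^4_{1,-3}: k∈[0..1] ⇒ +0.383852 -0.064115 = +0.319737;  D = +0.258928-0.187584i
d^4_{2,-3}: k∈[0..1] ⇒ -0.171851 +0.015947 = -0.155904;  D = -0.058109+0.144670i
d^4_{3,-3}: k∈[0..1] ⇒ +0.056544 -0.002249 = +0.054295;  D = -0.009718-0.053419i
d^4_{4,-3}: single k=0 term ⇒ -0.012055;  D = +0.008145+0.008887i
Y_4^{m'}(θ=1.6394,φ=4.9319) and Σ D·Y over m':
  (-0.3209+0.4574i)·(+0.2800-0.3373i)  (+0.0177-0.3548i)·(+0.0521+0.0674i)  (-0.0597-0.1062i)·(+0.2915-0.1369i)  (+0.3898+0.2114i)·(+0.0209+0.0937i)  (-0.4686+0.0305i)·(+0.3025+0.0000i)  (+0.2589-0.1876i)·(-0.0209+0.0937i)  (-0.0581+0.1447i)·(+0.2915+0.1369i)  (-0.0097-0.0534i)·(-0.0521+0.0674i)  (+0.0081+0.0089i)·(+0.2800+0.3373i)
Y_4^-3(R⁻¹ n̂) = -0.117245+0.316162i

Re=-0.1172 Im=0.3162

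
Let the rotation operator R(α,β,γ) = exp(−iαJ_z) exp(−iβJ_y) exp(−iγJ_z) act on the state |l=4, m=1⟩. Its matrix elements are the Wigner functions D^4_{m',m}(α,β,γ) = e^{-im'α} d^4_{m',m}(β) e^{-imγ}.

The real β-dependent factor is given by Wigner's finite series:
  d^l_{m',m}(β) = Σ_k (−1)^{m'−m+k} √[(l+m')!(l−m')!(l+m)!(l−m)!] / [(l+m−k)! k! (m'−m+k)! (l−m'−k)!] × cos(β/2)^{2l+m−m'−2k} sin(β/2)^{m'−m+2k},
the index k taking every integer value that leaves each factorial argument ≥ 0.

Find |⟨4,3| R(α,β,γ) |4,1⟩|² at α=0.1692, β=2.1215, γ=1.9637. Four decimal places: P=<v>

P=0.1254

D^4_{3,1}(0.1692,2.1215,1.9637) = e^{-i·3·0.1692}·d^4_{3,1}(2.1215)·e^{-i·1·1.9637}. Compute d first:
Half-angle: c=0.488218, s=0.872722. N=√(5040·1·120·6)=1904.940944
Admissible k: 0..1 (factorial args all ≥0)
  k=0: (−1)^2·1904.9409/(240)·0.4882^6·0.8727^2 = +0.081866
  k=1: (−1)^3·1904.9409/(144)·0.4882^4·0.8727^4 = -0.435990
d^4_{3,1}(2.1215) = +0.081866 -0.435990 = -0.354124
|D^4_{3,1}|² = |d^4_{3,1}(β)|² = (-0.354124)² = 0.125404 (the z-rotation phases have unit modulus)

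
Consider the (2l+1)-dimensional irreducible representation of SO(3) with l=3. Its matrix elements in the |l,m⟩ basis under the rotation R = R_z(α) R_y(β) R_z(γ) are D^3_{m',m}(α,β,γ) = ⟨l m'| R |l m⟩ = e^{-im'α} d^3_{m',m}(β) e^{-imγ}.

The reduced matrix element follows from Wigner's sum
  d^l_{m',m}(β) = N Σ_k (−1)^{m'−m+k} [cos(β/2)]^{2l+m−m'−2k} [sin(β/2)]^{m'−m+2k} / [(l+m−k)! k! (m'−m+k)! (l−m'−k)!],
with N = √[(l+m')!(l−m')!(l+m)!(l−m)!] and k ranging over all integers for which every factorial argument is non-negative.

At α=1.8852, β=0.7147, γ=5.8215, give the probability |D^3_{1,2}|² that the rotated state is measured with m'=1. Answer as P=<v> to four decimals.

P=0.3314

First d^3_{1,2}(β=0.7147), then the phase factors e^{-i(1)α} and e^{-i(2)γ}:
Half-angle: c=0.936827, s=0.349793. N=√(24·2·120·1)=75.894664
Admissible k: 1..2 (factorial args all ≥0)
  k=1: (−1)^0·75.8947/(24)·0.9368^5·0.3498^1 = +0.798193
  k=2: (−1)^1·75.8947/(12)·0.9368^3·0.3498^3 = -0.222557
d^3_{1,2}(0.7147) = +0.798193 -0.222557 = +0.575636
|D^3_{1,2}|² = |d^3_{1,2}(β)|² = (+0.575636)² = 0.331357 (the z-rotation phases have unit modulus)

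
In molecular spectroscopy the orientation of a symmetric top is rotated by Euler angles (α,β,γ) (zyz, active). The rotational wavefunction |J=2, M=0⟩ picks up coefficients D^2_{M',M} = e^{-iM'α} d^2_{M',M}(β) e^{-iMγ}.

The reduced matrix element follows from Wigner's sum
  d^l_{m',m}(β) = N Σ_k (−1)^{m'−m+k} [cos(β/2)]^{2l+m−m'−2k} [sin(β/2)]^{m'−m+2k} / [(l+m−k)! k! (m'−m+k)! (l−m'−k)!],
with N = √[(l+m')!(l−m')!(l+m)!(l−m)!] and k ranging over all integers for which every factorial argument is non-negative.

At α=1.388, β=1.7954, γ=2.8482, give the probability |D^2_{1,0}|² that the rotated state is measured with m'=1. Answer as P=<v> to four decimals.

P=0.0707

First d^2_{1,0}(β=1.7954), then the phase factors e^{-i(1)α} and e^{-i(0)γ}:
c=cos(1.7954/2)=0.623410, s=sin(1.7954/2)=0.781895; N=√[6·1·2·2]=4.898979
Admissible k: 0..1 (factorial args all ≥0)
  k=0: (−1)^1·4.8990/(2)·0.6234^3·0.7819^1 = -0.464029
  k=1: (−1)^2·4.8990/(2)·0.6234^1·0.7819^3 = +0.729953
d^2_{1,0}(1.7954) = -0.464029 +0.729953 = +0.265924
|D^2_{1,0}|² = |d^2_{1,0}(β)|² = (+0.265924)² = 0.070715 (the z-rotation phases have unit modulus)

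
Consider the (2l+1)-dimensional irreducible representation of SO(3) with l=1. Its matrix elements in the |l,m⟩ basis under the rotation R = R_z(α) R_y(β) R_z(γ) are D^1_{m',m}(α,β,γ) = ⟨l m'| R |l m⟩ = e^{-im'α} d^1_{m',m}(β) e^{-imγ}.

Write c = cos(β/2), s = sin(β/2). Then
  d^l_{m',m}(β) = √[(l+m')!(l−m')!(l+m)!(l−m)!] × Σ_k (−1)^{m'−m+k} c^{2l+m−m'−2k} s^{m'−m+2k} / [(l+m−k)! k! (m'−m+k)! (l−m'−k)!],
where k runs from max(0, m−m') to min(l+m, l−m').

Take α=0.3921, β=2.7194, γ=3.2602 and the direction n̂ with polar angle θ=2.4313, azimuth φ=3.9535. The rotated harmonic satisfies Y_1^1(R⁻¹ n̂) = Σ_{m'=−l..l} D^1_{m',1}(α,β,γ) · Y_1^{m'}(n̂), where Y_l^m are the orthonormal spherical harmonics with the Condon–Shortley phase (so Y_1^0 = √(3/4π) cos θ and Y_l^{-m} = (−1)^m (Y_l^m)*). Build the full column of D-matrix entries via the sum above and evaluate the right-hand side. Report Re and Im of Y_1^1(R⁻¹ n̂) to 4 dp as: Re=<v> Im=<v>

Need the full column D^1_{m',1} for m'=−1..1 at α=0.3921, β=2.7194, γ=3.2602.
cos(β/2)=0.209532, sin(β/2)=0.977802
d^1_{-1,1}: single k=2 term ⇒ +0.956096;  D = -0.920562-0.258238i
d^1_{0,1}: single k=1 term ⇒ +0.289745;  D = -0.287710+0.034285i
d^1_{1,1}: single k=0 term ⇒ +0.043904;  D = -0.038302+0.021460i
Y_1^{m'}(θ=2.4313,φ=3.9535) and Σ D·Y over m':
  (-0.9206-0.2582i)·(-0.1550+0.1635i)  (-0.2877+0.0343i)·(-0.3704+0.0000i)  (-0.0383+0.0215i)·(+0.1550+0.1635i)
Y_1^1(R⁻¹ n̂) = +0.282053-0.126082i

Re=0.2821 Im=-0.1261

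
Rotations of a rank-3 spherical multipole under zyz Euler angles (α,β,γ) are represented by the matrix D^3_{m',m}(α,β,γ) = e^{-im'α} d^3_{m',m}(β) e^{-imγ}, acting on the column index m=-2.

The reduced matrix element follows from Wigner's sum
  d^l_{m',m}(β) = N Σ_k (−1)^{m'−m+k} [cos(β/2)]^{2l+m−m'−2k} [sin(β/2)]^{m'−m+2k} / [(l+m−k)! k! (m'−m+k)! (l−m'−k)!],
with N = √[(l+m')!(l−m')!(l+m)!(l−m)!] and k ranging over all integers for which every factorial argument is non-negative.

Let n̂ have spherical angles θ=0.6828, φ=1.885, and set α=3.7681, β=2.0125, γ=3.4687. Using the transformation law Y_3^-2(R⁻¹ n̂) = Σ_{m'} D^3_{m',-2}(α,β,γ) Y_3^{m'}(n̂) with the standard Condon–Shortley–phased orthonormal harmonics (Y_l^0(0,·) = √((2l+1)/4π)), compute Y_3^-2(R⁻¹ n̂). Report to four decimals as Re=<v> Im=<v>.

Need the full column D^3_{m',-2} for m'=−3..3 at α=3.7681, β=2.0125, γ=3.4687.
cos(β/2)=0.535033, sin(β/2)=0.844831
d^3_{-3,-2}: single k=1 term ⇒ +0.090729;  D = +0.074477-0.051816i
d^3_{-2,-2}: k∈[0..1] ⇒ +0.023457 -0.292436 = -0.268979;  D = +0.088796-0.253899i
d^3_{-1,-2}: k∈[0..1] ⇒ -0.117131 +0.584091 = +0.466961;  D = -0.133562-0.447452i
d^3_{0,-2}: k∈[0..1] ⇒ +0.320348 -0.798732 = -0.478385;  D = -0.379611-0.291114i
d^3_{1,-2}: k∈[0..1] ⇒ -0.584091 +0.728166 = +0.144075;  D = -0.144019-0.003991i
d^3_{2,-2}: k∈[0..1] ⇒ +0.729140 -0.363597 = +0.365543;  D = +0.301943-0.206039i
d^3_{3,-2}: single k=0 term ⇒ -0.564035;  D = +0.191014-0.530706i
Y_3^{m'}(θ=0.6828,φ=1.885) and Σ D·Y over m':
  (+0.0745-0.0518i)·(+0.0848+0.0616i)  (+0.0888-0.2539i)·(-0.2554+0.1856i)  (-0.1336-0.4475i)·(-0.1266-0.3897i)  (-0.3796-0.2911i)·(+0.0027+0.0000i)  (-0.1440-0.0040i)·(+0.1266-0.3897i)  (+0.3019-0.2060i)·(-0.2554-0.1856i)  (+0.1910-0.5307i)·(-0.0848+0.0616i)
Y_3^-2(R⁻¹ n̂) = -0.243179+0.298394i

Re=-0.2432 Im=0.2984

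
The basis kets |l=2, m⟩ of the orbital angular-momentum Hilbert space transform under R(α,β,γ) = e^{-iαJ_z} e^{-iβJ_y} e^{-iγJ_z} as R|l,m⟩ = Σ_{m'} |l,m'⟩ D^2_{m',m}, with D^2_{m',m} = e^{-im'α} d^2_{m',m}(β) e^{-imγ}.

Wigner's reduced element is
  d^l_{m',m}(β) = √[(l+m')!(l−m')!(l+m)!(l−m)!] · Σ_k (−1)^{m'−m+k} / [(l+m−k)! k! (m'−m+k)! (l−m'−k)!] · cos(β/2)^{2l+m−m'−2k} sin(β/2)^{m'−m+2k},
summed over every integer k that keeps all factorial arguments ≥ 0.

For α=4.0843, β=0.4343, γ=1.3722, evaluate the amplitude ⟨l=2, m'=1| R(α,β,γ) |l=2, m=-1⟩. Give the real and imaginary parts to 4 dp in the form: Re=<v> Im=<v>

Split into d^2_{1,-1}(β=0.4343) × two z-phases.
With c≡cos(β/2)=0.976515 and s≡sin(β/2)=0.215447, N=[6·1·1·6]^{1/2}=6.000000
k∈{0,1} keeps every argument non-negative
  k=0: (−1)^2·6.0000/(2)·0.9765^2·0.2154^2 = +0.132789
  k=1: (−1)^3·6.0000/(6)·0.9765^0·0.2154^4 = -0.002155
d^2_{1,-1}(0.4343) = +0.132789 -0.002155 = +0.130634
Phases: e^{-i·(1)·4.0843}=-0.587600+0.809152i, e^{-i·(-1)·1.3722}=+0.197293+0.980344i ⇒ D=-0.118770-0.054397i

Re=-0.1188 Im=-0.0544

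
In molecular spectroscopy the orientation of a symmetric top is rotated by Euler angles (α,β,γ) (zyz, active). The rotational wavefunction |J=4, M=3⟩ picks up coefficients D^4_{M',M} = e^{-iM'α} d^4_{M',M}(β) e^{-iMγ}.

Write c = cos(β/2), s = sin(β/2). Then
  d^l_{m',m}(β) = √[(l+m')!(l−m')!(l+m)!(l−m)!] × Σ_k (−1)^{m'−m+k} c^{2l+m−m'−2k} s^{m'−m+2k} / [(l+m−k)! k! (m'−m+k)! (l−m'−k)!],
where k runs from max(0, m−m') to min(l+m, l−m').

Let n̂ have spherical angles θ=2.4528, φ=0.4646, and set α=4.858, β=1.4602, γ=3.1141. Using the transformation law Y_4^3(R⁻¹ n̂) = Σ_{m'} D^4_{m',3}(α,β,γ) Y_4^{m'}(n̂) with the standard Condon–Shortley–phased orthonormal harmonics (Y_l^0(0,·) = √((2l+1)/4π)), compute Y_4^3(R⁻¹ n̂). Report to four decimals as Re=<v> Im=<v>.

Need the full column D^4_{m',3} for m'=−4..4 at α=4.858, β=1.4602, γ=3.1141.
cos(β/2)=0.745108, sin(β/2)=0.666944
d^4_{-4,3}: single k=7 term ⇒ +0.123706;  D = -0.097352-0.076326i
d^4_{-3,3}: k∈[6..7] ⇒ +0.342037 -0.039149 = +0.302888;  D = +0.150318-0.262956i
d^4_{-2,3}: k∈[5..6] ⇒ +0.612759 -0.163647 = +0.449112;  D = +0.418115+0.163954i
d^4_{-1,3}: k∈[4..5] ⇒ +0.806776 -0.387833 = +0.418943;  D = -0.094730+0.408092i
d^4_{0,3}: k∈[3..4] ⇒ +0.806172 -0.645905 = +0.160267;  D = -0.159722-0.013204i
d^4_{1,3}: k∈[2..3] ⇒ +0.604176 -0.806776 = -0.202600;  D = +0.012782+0.202197i
d^4_{2,3}: k∈[1..2] ⇒ +0.318190 -0.764802 = -0.446612;  D = -0.436917+0.092552i
d^4_{3,3}: k∈[0..1] ⇒ +0.095006 -0.532833 = -0.437827;  D = -0.151920-0.410625i
d^4_{4,3}: single k=0 term ⇒ -0.240529;  D = +0.211088-0.115309i
Y_4^{m'}(θ=2.4528,φ=0.4646) and Σ D·Y over m':
  (-0.0974-0.0763i)·(-0.0205-0.0693i)  (+0.1503-0.2630i)·(-0.0437+0.2443i)  (+0.4181+0.1640i)·(+0.2566-0.3434i)  (-0.0947+0.4081i)·(-0.2432+0.1219i)  (-0.1597-0.0132i)·(-0.2589+0.0000i)  (+0.0128+0.2022i)·(+0.2432+0.1219i)  (-0.4369+0.0926i)·(+0.2566+0.3434i)  (-0.1519-0.4106i)·(+0.0437+0.2443i)  (+0.2111-0.1153i)·(-0.0205+0.0693i)
Y_4^3(R⁻¹ n̂) = +0.164491-0.266050i

Re=0.1645 Im=-0.2661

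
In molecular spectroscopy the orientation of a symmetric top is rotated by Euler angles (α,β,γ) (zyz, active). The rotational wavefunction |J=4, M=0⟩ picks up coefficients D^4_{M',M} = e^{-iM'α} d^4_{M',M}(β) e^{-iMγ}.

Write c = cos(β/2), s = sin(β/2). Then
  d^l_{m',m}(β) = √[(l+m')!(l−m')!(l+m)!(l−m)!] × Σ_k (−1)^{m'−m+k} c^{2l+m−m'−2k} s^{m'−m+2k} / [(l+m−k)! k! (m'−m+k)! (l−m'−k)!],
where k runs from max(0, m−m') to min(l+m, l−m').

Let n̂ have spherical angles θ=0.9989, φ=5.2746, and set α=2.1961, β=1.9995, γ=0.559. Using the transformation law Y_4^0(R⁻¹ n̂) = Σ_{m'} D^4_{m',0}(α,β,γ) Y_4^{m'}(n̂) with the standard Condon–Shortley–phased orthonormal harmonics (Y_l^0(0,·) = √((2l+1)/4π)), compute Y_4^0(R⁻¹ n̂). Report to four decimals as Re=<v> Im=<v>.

Need the full column D^4_{m',0} for m'=−4..4 at α=2.1961, β=1.9995, γ=0.559.
cos(β/2)=0.540513, sin(β/2)=0.841336
d^4_{-4,0}: single k=4 term ⇒ +0.357808;  D = -0.286916+0.213790i
d^4_{-3,0}: k∈[3..4] ⇒ +0.325088 -0.787642 = -0.462553;  D = -0.441189-0.138952i
d^4_{-2,0}: k∈[2..4] ⇒ +0.167454 -1.081910 +0.982991 = +0.068535;  D = -0.021571-0.065052i
d^4_{-1,0}: k∈[1..4] ⇒ +0.050714 -0.737231 +1.786203 -0.721285 = +0.378401;  D = -0.221495+0.306802i
d^4_{0,0}: k∈[0..4] ⇒ +0.007285 -0.282419 +1.539585 -1.657861 +0.251047 = -0.142363;  D = -0.142363+0.000000i
d^4_{1,0}: k∈[0..3] ⇒ -0.050714 +0.737231 -1.786203 +0.721285 = -0.378401;  D = +0.221495+0.306802i
d^4_{2,0}: k∈[0..2] ⇒ +0.167454 -1.081910 +0.982991 = +0.068535;  D = -0.021571+0.065052i
d^4_{3,0}: k∈[0..1] ⇒ -0.325088 +0.787642 = +0.462553;  D = +0.441189-0.138952i
d^4_{4,0}: single k=0 term ⇒ +0.357808;  D = -0.286916-0.213790i
Y_4^{m'}(θ=0.9989,φ=5.2746) and Σ D·Y over m':
  (-0.2869+0.2138i)·(-0.1388-0.1723i)  (-0.4412-0.1390i)·(-0.4001+0.0466i)  (-0.0216-0.0651i)·(-0.1073+0.2241i)  (-0.2215+0.3068i)·(-0.1090-0.1730i)  (-0.1424+0.0000i)·(-0.2946+0.0000i)  (+0.2215+0.3068i)·(+0.1090-0.1730i)  (-0.0216+0.0651i)·(-0.1073-0.2241i)  (+0.4412-0.1390i)·(+0.4001+0.0466i)  (-0.2869-0.2138i)·(-0.1388+0.1723i)
Y_4^0(R⁻¹ n̂) = +0.749401+0.000000i

Re=0.7494 Im=0.0000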